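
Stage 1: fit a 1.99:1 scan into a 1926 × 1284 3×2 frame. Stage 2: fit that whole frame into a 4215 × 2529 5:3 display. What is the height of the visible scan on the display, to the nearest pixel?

First fit — 1.99:1 into 1926×1284 spans the width: 1926.00 × 967.84.
The 3×2 canvas is height-limited in 4215×2529, giving 3793.50 × 2529.00; scale factor 1.9696.
The scan scales with it: height 967.84 × 1.9696 ≈ 1906.28.

1906 px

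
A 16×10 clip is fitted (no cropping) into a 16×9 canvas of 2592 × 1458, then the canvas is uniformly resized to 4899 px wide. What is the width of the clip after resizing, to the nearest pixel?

In the 2592×1458 frame the clip fills the height: width = 1458 × 16/10 ≈ 2332.80 px.
Scaling 2592 → 4899 is ×1.8900, so the width becomes 2332.80 × 1.8900 ≈ 4409.10 px.

4409 px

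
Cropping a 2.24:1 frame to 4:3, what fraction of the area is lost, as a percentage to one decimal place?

40.5%

The height stays; only width is cut (since 4:3 is narrower than 2.24:1).
Area ratio = (1.333)/(2.240) = 59.52%; the remaining 40.48% is cropped out.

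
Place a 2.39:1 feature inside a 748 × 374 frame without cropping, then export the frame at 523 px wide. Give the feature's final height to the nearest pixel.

219 px

In the 748×374 frame the feature fills the width: height = 748 / 2.390 ≈ 312.97 px.
Scaling 748 → 523 is ×0.6992, so the height becomes 312.97 × 0.6992 ≈ 218.83 px.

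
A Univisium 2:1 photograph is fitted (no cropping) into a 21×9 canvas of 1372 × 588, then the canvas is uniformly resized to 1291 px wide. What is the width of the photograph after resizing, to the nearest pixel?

1107 px

At 1372×588 the photograph is height-limited, so width = 588 × 2/1 ≈ 1176.00 px.
Scaling 1372 → 1291 is ×0.9410, so the width becomes 1176.00 × 0.9410 ≈ 1106.57 px.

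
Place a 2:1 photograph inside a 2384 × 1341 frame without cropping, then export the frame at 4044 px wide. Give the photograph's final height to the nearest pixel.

2022 px

Fitted into 2384×1341, the photograph spans the width; its height is 2384 × 1/2 ≈ 1192.00 px.
Resizing to 4044 px wide multiplies everything by 1.6963: 1192.00 → 2022.00 px.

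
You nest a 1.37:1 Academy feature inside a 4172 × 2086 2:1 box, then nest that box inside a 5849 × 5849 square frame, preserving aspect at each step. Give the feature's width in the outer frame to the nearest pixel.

1.37:1 Academy in 4172×2086: fills the height, so the feature is 2857.82 × 2086.00.
Second fit — the 2:1 canvas into 5849×5849 spans the width: 5849.00 × 2924.50 (×1.4020 from 4172×2086).
So the feature's width is 2857.82 × 1.4020 ≈ 4006.57.

4007 px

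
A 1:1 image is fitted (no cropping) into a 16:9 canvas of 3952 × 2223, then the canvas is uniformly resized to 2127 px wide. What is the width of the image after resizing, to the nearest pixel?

1196 px

Fitted into 3952×2223, the image spans the height; its width is 2223 × 1/1 ≈ 2223.00 px.
Resizing to 2127 px wide multiplies everything by 0.5382: 2223.00 → 1196.44 px.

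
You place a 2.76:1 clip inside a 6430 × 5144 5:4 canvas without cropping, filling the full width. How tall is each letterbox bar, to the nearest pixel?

That makes the image 2329.71 px tall (6430 / 2.760).
Leftover height: 5144 − 2329.71 = 2814.29 px → 1407.14 each side.

1407 px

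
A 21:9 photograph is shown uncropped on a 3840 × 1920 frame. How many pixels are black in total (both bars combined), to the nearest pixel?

Since 2.333 > 2.000, the photograph is width-limited.
That makes the image 1645.7143 px tall (3840 × 9/21).
Leftover height: 1920 − 1645.7143 = 274.2857 px.
Across the 3840-px span: 274.2857 × 3840 ≈ 1053257 px.

1053257 pixels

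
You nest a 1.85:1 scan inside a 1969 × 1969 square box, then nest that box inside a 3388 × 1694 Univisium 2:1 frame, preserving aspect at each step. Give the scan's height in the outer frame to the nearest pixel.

First fit — 1.85:1 into 1969×1969 spans the width: 1969.00 × 1064.32.
The square canvas is height-limited in 3388×1694, giving 1694.00 × 1694.00; scale factor 0.8603.
So the scan's height is 1064.32 × 0.8603 ≈ 915.68.

916 px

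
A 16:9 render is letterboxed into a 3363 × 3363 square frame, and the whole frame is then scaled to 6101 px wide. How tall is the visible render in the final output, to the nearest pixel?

3432 px

In the 3363×3363 frame the render fills the width: height = 3363 × 9/16 ≈ 1891.69 px.
Resizing to 6101 px wide multiplies everything by 1.8142: 1891.69 → 3431.81 px.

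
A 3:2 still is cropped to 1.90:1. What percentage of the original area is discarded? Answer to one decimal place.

Going from 3:2 to 1.90:1 means cutting height while keeping width.
(1.500)/(1.900) ≈ 0.789 of the area survives, leaving 21.05% discarded.

21.1%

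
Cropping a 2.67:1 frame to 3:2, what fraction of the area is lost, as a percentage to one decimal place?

43.8%

The height stays; only width is cut (since 3:2 is narrower than 2.67:1).
Area ratio = (1.500)/(2.670) = 56.18%; the remaining 43.82% is cropped out.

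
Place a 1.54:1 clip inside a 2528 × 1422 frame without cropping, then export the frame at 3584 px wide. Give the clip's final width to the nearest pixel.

3105 px

At 2528×1422 the clip is height-limited, so width = 1422 × 1.540 ≈ 2189.88 px.
Resizing to 3584 px wide multiplies everything by 1.4177: 2189.88 → 3104.64 px.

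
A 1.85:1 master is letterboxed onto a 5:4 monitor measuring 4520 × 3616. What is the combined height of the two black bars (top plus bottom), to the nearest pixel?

1173 px

1.85:1 is wider than 5:4, so it spans the full width.
The master is 4520 / 1.850 ≈ 2443.24 px tall.
Black = 3616 − 2443.24 = 1172.76 px.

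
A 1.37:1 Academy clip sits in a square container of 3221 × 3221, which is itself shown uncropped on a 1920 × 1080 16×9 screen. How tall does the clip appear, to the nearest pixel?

788 px

First fit — 1.37:1 Academy into 3221×3221 spans the width: 3221.00 × 2351.09.
Second fit — the square canvas into 1920×1080 spans the height: 1080.00 × 1080.00 (×0.3353 from 3221×3221).
The clip scales with it: height 2351.09 × 0.3353 ≈ 788.32.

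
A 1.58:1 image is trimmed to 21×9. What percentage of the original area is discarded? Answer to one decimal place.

21×9 is wider than 1.58:1, so the crop keeps the full width and trims the height.
Area ratio = (1.580)/(2.333) = 67.71%; the remaining 32.29% is cropped out.

32.3%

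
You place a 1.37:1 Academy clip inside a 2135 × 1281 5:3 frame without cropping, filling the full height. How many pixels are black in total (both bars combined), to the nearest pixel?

486818 pixels

Content width = 1281 × 1.370 ≈ 1754.9700 px.
Black = 2135 − 1754.9700 = 380.0300 px.
Bar area = 380.0300 × 1281 ≈ 486818 px.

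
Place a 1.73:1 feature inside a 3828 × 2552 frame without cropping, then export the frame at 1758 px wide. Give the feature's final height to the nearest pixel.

1016 px

In the 3828×2552 frame the feature fills the width: height = 3828 / 1.730 ≈ 2212.72 px.
The frame scales by 1758/3828 = 0.4592; 2212.72 × 0.4592 ≈ 1016.18 px.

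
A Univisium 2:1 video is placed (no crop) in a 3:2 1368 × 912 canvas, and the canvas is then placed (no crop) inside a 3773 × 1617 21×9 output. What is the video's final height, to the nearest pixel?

1213 px

First fit — Univisium 2:1 into 1368×912 spans the width: 1368.00 × 684.00.
The 3:2 canvas is height-limited in 3773×1617, giving 2425.50 × 1617.00; scale factor 1.7730.
So the video's height is 684.00 × 1.7730 ≈ 1212.75.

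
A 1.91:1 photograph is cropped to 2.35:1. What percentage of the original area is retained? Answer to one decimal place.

The width stays; only height is cut (since 2.35:1 is wider than 1.91:1).
Area ratio = (1.910)/(2.350) = 81.28% retained.

81.3%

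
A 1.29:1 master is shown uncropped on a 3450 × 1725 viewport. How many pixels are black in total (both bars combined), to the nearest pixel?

2112694 pixels

1.29:1 (1.290) < Univisium 2:1 (2.000), so the master fills the height.
That makes the image 2225.2500 px wide (1725 × 1.290).
Leftover width: 3450 − 2225.2500 = 1224.7500 px.
That's 1224.7500 × 1725 ≈ 2112694 black pixels.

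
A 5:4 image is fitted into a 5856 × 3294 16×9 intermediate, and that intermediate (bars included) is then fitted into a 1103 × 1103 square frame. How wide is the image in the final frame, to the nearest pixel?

First fit — 5:4 into 5856×3294 spans the height: 4117.50 × 3294.00.
Second fit — the 16×9 canvas into 1103×1103 spans the width: 1103.00 × 620.44 (×0.1884 from 5856×3294).
So the image's width is 4117.50 × 0.1884 ≈ 775.55.

776 px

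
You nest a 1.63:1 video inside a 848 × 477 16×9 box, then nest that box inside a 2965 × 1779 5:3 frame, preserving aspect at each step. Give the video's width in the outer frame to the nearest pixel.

2719 px

Inside the 848×477 canvas the video is height-limited at 777.51 × 477.00.
Second fit — the 16×9 canvas into 2965×1779 spans the width: 2965.00 × 1667.81 (×3.4965 from 848×477).
The video scales with it: width 777.51 × 3.4965 ≈ 2718.53.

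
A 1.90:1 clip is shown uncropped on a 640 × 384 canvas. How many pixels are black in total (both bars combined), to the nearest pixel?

1.90:1 (1.900) > 5:3 (1.667), so the clip fills the width.
That makes the image 336.8421 px tall (640 / 1.900).
Black = 384 − 336.8421 = 47.1579 px.
Bar area = 47.1579 × 640 ≈ 30181 px.

30181 pixels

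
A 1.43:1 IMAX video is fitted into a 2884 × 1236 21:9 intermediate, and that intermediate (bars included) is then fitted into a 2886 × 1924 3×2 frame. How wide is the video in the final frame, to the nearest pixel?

First fit — 1.43:1 IMAX into 2884×1236 spans the height: 1767.48 × 1236.00.
Second fit — the 21:9 canvas into 2886×1924 spans the width: 2886.00 × 1236.86 (×1.0007 from 2884×1236).
So the video's width is 1767.48 × 1.0007 ≈ 1768.71.

1769 px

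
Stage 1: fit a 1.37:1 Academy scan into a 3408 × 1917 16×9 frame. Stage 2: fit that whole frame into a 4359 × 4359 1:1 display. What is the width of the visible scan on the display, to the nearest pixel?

3359 px

1.37:1 Academy in 3408×1917: fills the height, so the scan is 2626.29 × 1917.00.
The 16×9 canvas is width-limited in 4359×4359, giving 4359.00 × 2451.94; scale factor 1.2790.
The scan scales with it: width 2626.29 × 1.2790 ≈ 3359.15.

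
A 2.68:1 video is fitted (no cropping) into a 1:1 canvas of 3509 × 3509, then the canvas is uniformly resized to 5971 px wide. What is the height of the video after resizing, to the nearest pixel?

In the 3509×3509 frame the video fills the width: height = 3509 / 2.680 ≈ 1309.33 px.
The frame scales by 5971/3509 = 1.7016; 1309.33 × 1.7016 ≈ 2227.99 px.

2228 px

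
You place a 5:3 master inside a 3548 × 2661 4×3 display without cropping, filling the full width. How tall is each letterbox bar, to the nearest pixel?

The master is 3548 × 3/5 ≈ 2128.80 px tall.
Leftover height: 2661 − 2128.80 = 532.20 px → 266.10 each side.

266 px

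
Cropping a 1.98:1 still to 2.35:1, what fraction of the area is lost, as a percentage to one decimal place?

Going from 1.98:1 to 2.35:1 means cutting height while keeping width.
(1.980)/(2.350) ≈ 0.843 of the area survives, leaving 15.74% discarded.

15.7%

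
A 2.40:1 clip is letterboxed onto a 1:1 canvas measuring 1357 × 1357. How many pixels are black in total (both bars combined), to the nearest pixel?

1074179 pixels

2.40:1 (2.400) > 1:1 (1.000), so the clip fills the width.
That makes the image 565.4167 px tall (1357 / 2.400).
Black = 1357 − 565.4167 = 791.5833 px.
That's 791.5833 × 1357 ≈ 1074179 black pixels.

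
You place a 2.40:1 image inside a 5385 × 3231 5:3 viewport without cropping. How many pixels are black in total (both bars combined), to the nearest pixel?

2.40:1 (2.400) > 5:3 (1.667), so the image fills the width.
Content height = 5385 / 2.400 ≈ 2243.7500 px.
3231 − 2243.7500 = 987.2500 px of bars.
Bar area = 987.2500 × 5385 ≈ 5316341 px.

5316341 pixels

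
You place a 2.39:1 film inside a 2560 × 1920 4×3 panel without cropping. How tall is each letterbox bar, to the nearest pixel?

424 px

Since 2.390 > 1.333, the film is width-limited.
That makes the image 1071.13 px tall (2560 / 2.390).
1920 − 1071.13 = 848.87 px of bars (424.44 each).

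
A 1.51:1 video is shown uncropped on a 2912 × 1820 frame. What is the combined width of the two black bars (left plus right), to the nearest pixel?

1.51:1 is narrower than 16:10, so it spans the full height.
The video is 1820 × 1.510 ≈ 2748.20 px wide.
Leftover width: 2912 − 2748.20 = 163.80 px.

164 px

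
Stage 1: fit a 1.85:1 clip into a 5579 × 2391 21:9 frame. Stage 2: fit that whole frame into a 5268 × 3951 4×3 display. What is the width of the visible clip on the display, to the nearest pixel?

Inside the 5579×2391 canvas the clip is height-limited at 4423.35 × 2391.00.
21:9 in 5268×3951: fills the width, so the intermediate becomes 5268.00 × 2257.71 — a scale of ×0.9443.
Applying the same ×0.9443: 4423.35 → 4176.77.

4177 px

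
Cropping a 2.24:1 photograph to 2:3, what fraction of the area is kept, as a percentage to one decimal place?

29.8%

Going from 2.24:1 to 2:3 means cutting width while keeping height.
(0.667)/(2.240) ≈ 0.298 of the area survives.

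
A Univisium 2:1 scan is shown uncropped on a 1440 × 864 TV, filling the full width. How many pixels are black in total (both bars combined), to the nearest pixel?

207360 pixels

Content height = 1440 × 1/2 ≈ 720.0000 px.
Leftover height: 864 − 720.0000 = 144.0000 px.
That's 144.0000 × 1440 ≈ 207360 black pixels.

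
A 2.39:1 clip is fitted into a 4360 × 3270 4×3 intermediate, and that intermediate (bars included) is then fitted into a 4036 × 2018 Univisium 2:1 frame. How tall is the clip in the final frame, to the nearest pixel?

1126 px

Inside the 4360×3270 canvas the clip is width-limited at 4360.00 × 1824.27.
The 4×3 canvas is height-limited in 4036×2018, giving 2690.67 × 2018.00; scale factor 0.6171.
Applying the same ×0.6171: 1824.27 → 1125.80.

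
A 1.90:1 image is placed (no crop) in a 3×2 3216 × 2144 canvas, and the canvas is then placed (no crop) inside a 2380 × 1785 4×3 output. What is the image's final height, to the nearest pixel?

1253 px

First fit — 1.90:1 into 3216×2144 spans the width: 3216.00 × 1692.63.
3×2 in 2380×1785: fills the width, so the intermediate becomes 2380.00 × 1586.67 — a scale of ×0.7400.
So the image's height is 1692.63 × 0.7400 ≈ 1252.63.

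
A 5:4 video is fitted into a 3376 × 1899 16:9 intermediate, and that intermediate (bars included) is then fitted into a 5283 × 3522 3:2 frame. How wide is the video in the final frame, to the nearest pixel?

3715 px

Inside the 3376×1899 canvas the video is height-limited at 2373.75 × 1899.00.
16:9 in 5283×3522: fills the width, so the intermediate becomes 5283.00 × 2971.69 — a scale of ×1.5649.
So the video's width is 2373.75 × 1.5649 ≈ 3714.61.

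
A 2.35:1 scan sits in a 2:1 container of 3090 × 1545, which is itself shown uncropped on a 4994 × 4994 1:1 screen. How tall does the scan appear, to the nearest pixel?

2.35:1 in 3090×1545: fills the width, so the scan is 3090.00 × 1314.89.
The 2:1 canvas is width-limited in 4994×4994, giving 4994.00 × 2497.00; scale factor 1.6162.
The scan scales with it: height 1314.89 × 1.6162 ≈ 2125.11.

2125 px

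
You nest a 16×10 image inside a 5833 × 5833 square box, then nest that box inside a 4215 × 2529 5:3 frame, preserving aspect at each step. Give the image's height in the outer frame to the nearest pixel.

1581 px

First fit — 16×10 into 5833×5833 spans the width: 5833.00 × 3645.62.
square in 4215×2529: fills the height, so the intermediate becomes 2529.00 × 2529.00 — a scale of ×0.4336.
The image scales with it: height 3645.62 × 0.4336 ≈ 1580.62.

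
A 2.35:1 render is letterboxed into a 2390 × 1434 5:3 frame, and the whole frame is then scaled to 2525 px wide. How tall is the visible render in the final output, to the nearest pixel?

1074 px

In the 2390×1434 frame the render fills the width: height = 2390 / 2.350 ≈ 1017.02 px.
Scaling 2390 → 2525 is ×1.0565, so the height becomes 1017.02 × 1.0565 ≈ 1074.47 px.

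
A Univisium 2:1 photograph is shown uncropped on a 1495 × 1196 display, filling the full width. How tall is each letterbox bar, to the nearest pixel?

That makes the image 747.50 px tall (1495 × 1/2).
1196 − 747.50 = 448.50 px of bars (224.25 each).

224 px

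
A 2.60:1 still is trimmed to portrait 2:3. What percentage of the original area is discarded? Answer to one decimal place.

74.4%

The height stays; only width is cut (since portrait 2:3 is narrower than 2.60:1).
(0.667)/(2.600) ≈ 0.256 of the area survives, leaving 74.36% discarded.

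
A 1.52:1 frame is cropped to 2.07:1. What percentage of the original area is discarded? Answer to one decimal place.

The width stays; only height is cut (since 2.07:1 is wider than 1.52:1).
Area ratio = (1.520)/(2.070) = 73.43%; the remaining 26.57% is cropped out.

26.6%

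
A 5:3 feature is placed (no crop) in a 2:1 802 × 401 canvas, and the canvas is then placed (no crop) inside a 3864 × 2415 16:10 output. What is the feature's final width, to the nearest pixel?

First fit — 5:3 into 802×401 spans the height: 668.33 × 401.00.
Second fit — the 2:1 canvas into 3864×2415 spans the width: 3864.00 × 1932.00 (×4.8180 from 802×401).
Applying the same ×4.8180: 668.33 → 3220.00.

3220 px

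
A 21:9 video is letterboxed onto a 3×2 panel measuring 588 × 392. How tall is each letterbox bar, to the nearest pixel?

70 px

Since 2.333 > 1.500, the video is width-limited.
That makes the image 252.00 px tall (588 × 9/21).
Black = 392 − 252.00 = 140.00 px, or 70.00 per bar.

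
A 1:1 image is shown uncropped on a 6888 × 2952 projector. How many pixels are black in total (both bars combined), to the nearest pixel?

11619072 pixels

1:1 is narrower than 21:9, so it spans the full height.
The image is 2952 × 1/1 ≈ 2952.0000 px wide.
Black = 6888 − 2952.0000 = 3936.0000 px.
Bar area = 3936.0000 × 2952 ≈ 11619072 px.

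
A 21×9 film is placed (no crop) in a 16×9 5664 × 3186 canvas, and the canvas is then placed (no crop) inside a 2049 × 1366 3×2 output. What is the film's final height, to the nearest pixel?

878 px

Inside the 5664×3186 canvas the film is width-limited at 5664.00 × 2427.43.
16×9 in 2049×1366: fills the width, so the intermediate becomes 2049.00 × 1152.56 — a scale of ×0.3618.
So the film's height is 2427.43 × 0.3618 ≈ 878.14.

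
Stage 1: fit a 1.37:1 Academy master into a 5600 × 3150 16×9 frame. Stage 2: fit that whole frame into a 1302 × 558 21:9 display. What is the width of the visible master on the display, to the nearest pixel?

Inside the 5600×3150 canvas the master is height-limited at 4315.50 × 3150.00.
The 16×9 canvas is height-limited in 1302×558, giving 992.00 × 558.00; scale factor 0.1771.
Applying the same ×0.1771: 4315.50 → 764.46.

764 px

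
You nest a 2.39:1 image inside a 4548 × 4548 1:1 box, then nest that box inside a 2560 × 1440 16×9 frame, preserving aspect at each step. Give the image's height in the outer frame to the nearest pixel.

First fit — 2.39:1 into 4548×4548 spans the width: 4548.00 × 1902.93.
The 1:1 canvas is height-limited in 2560×1440, giving 1440.00 × 1440.00; scale factor 0.3166.
The image scales with it: height 1902.93 × 0.3166 ≈ 602.51.

603 px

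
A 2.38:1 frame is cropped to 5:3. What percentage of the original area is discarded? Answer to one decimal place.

The height stays; only width is cut (since 5:3 is narrower than 2.38:1).
Fraction kept = (1.667)/(2.380) ≈ 70.03%, so 29.97% is lost.

30.0%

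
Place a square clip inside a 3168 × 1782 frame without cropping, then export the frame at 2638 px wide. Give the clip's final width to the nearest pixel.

1484 px

Fitted into 3168×1782, the clip spans the height; its width is 1782 × 1/1 ≈ 1782.00 px.
The frame scales by 2638/3168 = 0.8327; 1782.00 × 0.8327 ≈ 1483.88 px.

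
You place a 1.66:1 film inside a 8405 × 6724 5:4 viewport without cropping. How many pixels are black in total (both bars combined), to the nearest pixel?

13958578 pixels

Since 1.660 > 1.250, the film is width-limited.
The film is 8405 / 1.660 ≈ 5063.2530 px tall.
6724 − 5063.2530 = 1660.7470 px of bars.
That's 1660.7470 × 8405 ≈ 13958578 black pixels.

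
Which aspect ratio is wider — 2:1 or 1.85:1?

2:1

2 and 1.85; 2 > 1.85.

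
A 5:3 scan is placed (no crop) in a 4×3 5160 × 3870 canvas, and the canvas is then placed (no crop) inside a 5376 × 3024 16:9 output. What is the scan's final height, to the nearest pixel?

5:3 in 5160×3870: fills the width, so the scan is 5160.00 × 3096.00.
Second fit — the 4×3 canvas into 5376×3024 spans the height: 4032.00 × 3024.00 (×0.7814 from 5160×3870).
The scan scales with it: height 3096.00 × 0.7814 ≈ 2419.20.

2419 px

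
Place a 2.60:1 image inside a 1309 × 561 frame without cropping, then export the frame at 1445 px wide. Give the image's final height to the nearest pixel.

In the 1309×561 frame the image fills the width: height = 1309 / 2.600 ≈ 503.46 px.
Scaling 1309 → 1445 is ×1.1039, so the height becomes 503.46 × 1.1039 ≈ 555.77 px.

556 px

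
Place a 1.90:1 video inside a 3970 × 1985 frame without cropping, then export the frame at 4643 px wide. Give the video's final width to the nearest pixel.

4411 px

In the 3970×1985 frame the video fills the height: width = 1985 × 1.900 ≈ 3771.50 px.
The frame scales by 4643/3970 = 1.1695; 3771.50 × 1.1695 ≈ 4410.85 px.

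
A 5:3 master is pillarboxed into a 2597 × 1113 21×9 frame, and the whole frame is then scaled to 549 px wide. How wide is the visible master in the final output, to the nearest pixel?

392 px

Fitted into 2597×1113, the master spans the height; its width is 1113 × 5/3 ≈ 1855.00 px.
Resizing to 549 px wide multiplies everything by 0.2114: 1855.00 → 392.14 px.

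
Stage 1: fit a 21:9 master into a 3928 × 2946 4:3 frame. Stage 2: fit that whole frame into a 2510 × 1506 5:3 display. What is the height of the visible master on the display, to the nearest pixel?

861 px

Inside the 3928×2946 canvas the master is width-limited at 3928.00 × 1683.43.
Second fit — the 4:3 canvas into 2510×1506 spans the height: 2008.00 × 1506.00 (×0.5112 from 3928×2946).
The master scales with it: height 1683.43 × 0.5112 ≈ 860.57.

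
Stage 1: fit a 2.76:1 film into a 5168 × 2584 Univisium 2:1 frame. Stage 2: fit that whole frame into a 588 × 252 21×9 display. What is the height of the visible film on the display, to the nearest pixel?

Inside the 5168×2584 canvas the film is width-limited at 5168.00 × 1872.46.
Second fit — the Univisium 2:1 canvas into 588×252 spans the height: 504.00 × 252.00 (×0.0975 from 5168×2584).
Applying the same ×0.0975: 1872.46 → 182.61.

183 px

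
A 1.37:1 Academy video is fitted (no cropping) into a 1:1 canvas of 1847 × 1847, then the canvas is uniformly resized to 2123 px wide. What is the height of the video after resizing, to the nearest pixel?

Fitted into 1847×1847, the video spans the width; its height is 1847 / 1.370 ≈ 1348.18 px.
The frame scales by 2123/1847 = 1.1494; 1348.18 × 1.1494 ≈ 1549.64 px.

1550 px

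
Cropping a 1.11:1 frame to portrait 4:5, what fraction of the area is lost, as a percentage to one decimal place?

27.9%

Going from 1.11:1 to portrait 4:5 means cutting width while keeping height.
Area ratio = (0.800)/(1.110) = 72.07%; the remaining 27.93% is cropped out.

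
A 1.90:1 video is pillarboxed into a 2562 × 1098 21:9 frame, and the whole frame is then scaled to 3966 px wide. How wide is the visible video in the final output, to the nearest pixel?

3229 px

Fitted into 2562×1098, the video spans the height; its width is 1098 × 1.900 ≈ 2086.20 px.
Scaling 2562 → 3966 is ×1.5480, so the width becomes 2086.20 × 1.5480 ≈ 3229.46 px.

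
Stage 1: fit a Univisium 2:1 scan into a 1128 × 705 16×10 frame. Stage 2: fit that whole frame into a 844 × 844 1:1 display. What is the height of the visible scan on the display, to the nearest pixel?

Univisium 2:1 in 1128×705: fills the width, so the scan is 1128.00 × 564.00.
16×10 in 844×844: fills the width, so the intermediate becomes 844.00 × 527.50 — a scale of ×0.7482.
Applying the same ×0.7482: 564.00 → 422.00.

422 px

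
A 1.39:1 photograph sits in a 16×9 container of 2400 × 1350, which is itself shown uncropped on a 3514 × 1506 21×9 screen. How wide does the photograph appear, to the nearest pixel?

2093 px

1.39:1 in 2400×1350: fills the height, so the photograph is 1876.50 × 1350.00.
The 16×9 canvas is height-limited in 3514×1506, giving 2677.33 × 1506.00; scale factor 1.1156.
So the photograph's width is 1876.50 × 1.1156 ≈ 2093.34.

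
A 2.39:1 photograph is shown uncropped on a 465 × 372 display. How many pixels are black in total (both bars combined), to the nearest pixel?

82509 pixels

Since 2.390 > 1.250, the photograph is width-limited.
That makes the image 194.5607 px tall (465 / 2.390).
Leftover height: 372 − 194.5607 = 177.4393 px.
Across the 465-px span: 177.4393 × 465 ≈ 82509 px.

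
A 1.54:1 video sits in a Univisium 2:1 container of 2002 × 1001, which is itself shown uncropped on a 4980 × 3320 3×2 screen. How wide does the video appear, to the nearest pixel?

3835 px

Inside the 2002×1001 canvas the video is height-limited at 1541.54 × 1001.00.
The Univisium 2:1 canvas is width-limited in 4980×3320, giving 4980.00 × 2490.00; scale factor 2.4875.
So the video's width is 1541.54 × 2.4875 ≈ 3834.60.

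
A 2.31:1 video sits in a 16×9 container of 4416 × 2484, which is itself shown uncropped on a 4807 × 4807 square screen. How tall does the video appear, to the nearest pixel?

2.31:1 in 4416×2484: fills the width, so the video is 4416.00 × 1911.69.
16×9 in 4807×4807: fills the width, so the intermediate becomes 4807.00 × 2703.94 — a scale of ×1.0885.
The video scales with it: height 1911.69 × 1.0885 ≈ 2080.95.

2081 px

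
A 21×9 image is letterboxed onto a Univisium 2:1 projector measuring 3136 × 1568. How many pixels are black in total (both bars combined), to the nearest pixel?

21×9 (2.333) > Univisium 2:1 (2.000), so the image fills the width.
The image is 3136 × 9/21 ≈ 1344.0000 px tall.
1568 − 1344.0000 = 224.0000 px of bars.
Across the 3136-px span: 224.0000 × 3136 ≈ 702464 px.

702464 pixels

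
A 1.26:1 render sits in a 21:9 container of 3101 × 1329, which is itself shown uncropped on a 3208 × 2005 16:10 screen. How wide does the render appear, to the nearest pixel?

1732 px

First fit — 1.26:1 into 3101×1329 spans the height: 1674.54 × 1329.00.
21:9 in 3208×2005: fills the width, so the intermediate becomes 3208.00 × 1374.86 — a scale of ×1.0345.
The render scales with it: width 1674.54 × 1.0345 ≈ 1732.32.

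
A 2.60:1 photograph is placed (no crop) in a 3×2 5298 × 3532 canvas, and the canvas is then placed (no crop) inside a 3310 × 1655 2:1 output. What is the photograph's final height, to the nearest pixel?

955 px

Inside the 5298×3532 canvas the photograph is width-limited at 5298.00 × 2037.69.
3×2 in 3310×1655: fills the height, so the intermediate becomes 2482.50 × 1655.00 — a scale of ×0.4686.
Applying the same ×0.4686: 2037.69 → 954.81.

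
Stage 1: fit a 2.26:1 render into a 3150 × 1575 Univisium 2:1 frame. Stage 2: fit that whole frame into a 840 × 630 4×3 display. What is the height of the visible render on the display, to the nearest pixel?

2.26:1 in 3150×1575: fills the width, so the render is 3150.00 × 1393.81.
Second fit — the Univisium 2:1 canvas into 840×630 spans the width: 840.00 × 420.00 (×0.2667 from 3150×1575).
So the render's height is 1393.81 × 0.2667 ≈ 371.68.

372 px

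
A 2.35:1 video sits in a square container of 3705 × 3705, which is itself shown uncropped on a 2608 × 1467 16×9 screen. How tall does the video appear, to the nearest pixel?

2.35:1 in 3705×3705: fills the width, so the video is 3705.00 × 1576.60.
The square canvas is height-limited in 2608×1467, giving 1467.00 × 1467.00; scale factor 0.3960.
Applying the same ×0.3960: 1576.60 → 624.26.

624 px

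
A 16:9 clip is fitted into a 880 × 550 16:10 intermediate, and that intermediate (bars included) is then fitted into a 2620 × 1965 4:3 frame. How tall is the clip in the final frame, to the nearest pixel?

1474 px

16:9 in 880×550: fills the width, so the clip is 880.00 × 495.00.
Second fit — the 16:10 canvas into 2620×1965 spans the width: 2620.00 × 1637.50 (×2.9773 from 880×550).
The clip scales with it: height 495.00 × 2.9773 ≈ 1473.75.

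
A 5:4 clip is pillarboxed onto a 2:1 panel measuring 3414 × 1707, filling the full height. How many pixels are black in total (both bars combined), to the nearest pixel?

Content width = 1707 × 5/4 ≈ 2133.7500 px.
Black = 3414 − 2133.7500 = 1280.2500 px.
Bar area = 1280.2500 × 1707 ≈ 2185387 px.

2185387 pixels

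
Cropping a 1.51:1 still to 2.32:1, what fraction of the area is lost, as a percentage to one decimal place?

The width stays; only height is cut (since 2.32:1 is wider than 1.51:1).
(1.510)/(2.320) ≈ 0.651 of the area survives, leaving 34.91% discarded.

34.9%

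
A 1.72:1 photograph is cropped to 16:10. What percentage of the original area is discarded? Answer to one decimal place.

7.0%

16:10 is narrower than 1.72:1, so the crop keeps the full height and trims the width.
Area ratio = (1.600)/(1.720) = 93.02%; the remaining 6.98% is cropped out.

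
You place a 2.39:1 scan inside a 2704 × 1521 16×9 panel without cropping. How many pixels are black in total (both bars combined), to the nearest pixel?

1053530 pixels

2.39:1 (2.390) > 16×9 (1.778), so the scan fills the width.
The scan is 2704 / 2.390 ≈ 1131.3808 px tall.
Leftover height: 1521 − 1131.3808 = 389.6192 px.
That's 389.6192 × 2704 ≈ 1053530 black pixels.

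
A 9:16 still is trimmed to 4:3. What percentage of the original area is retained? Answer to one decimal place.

42.2%

4:3 is wider than 9:16, so the crop keeps the full width and trims the height.
(0.562)/(1.333) ≈ 0.422 of the area survives.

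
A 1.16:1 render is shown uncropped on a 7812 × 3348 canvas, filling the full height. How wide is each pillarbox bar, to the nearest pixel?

1964 px

The render is 3348 × 1.160 ≈ 3883.68 px wide.
Leftover width: 7812 − 3883.68 = 3928.32 px → 1964.16 each side.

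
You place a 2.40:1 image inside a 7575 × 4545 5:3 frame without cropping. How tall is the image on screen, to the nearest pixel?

3156 px

2.40:1 (2.400) > 5:3 (1.667), so the image fills the width.
Content height = 7575 / 2.400 ≈ 3156.25 px.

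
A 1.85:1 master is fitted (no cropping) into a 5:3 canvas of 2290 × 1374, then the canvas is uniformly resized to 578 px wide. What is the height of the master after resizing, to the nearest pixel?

312 px

At 2290×1374 the master is width-limited, so height = 2290 / 1.850 ≈ 1237.84 px.
Resizing to 578 px wide multiplies everything by 0.2524: 1237.84 → 312.43 px.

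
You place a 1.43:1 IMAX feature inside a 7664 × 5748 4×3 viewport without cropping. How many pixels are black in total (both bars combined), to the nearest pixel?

1.43:1 IMAX is wider than 4×3, so it spans the full width.
Content height = 7664 / 1.430 ≈ 5359.4406 px.
5748 − 5359.4406 = 388.5594 px of bars.
Across the 7664-px span: 388.5594 × 7664 ≈ 2977920 px.

2977920 pixels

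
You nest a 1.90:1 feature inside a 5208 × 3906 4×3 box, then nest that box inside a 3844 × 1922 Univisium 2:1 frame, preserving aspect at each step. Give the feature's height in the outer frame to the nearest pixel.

1349 px

1.90:1 in 5208×3906: fills the width, so the feature is 5208.00 × 2741.05.
Second fit — the 4×3 canvas into 3844×1922 spans the height: 2562.67 × 1922.00 (×0.4921 from 5208×3906).
Applying the same ×0.4921: 2741.05 → 1348.77.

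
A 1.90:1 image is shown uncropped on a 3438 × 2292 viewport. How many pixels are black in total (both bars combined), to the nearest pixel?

1658925 pixels

1.90:1 is wider than 3:2, so it spans the full width.
The image is 3438 / 1.900 ≈ 1809.4737 px tall.
Black = 2292 − 1809.4737 = 482.5263 px.
Across the 3438-px span: 482.5263 × 3438 ≈ 1658925 px.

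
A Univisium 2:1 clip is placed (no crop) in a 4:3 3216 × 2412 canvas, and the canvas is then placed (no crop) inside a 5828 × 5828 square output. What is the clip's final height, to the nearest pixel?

Univisium 2:1 in 3216×2412: fills the width, so the clip is 3216.00 × 1608.00.
Second fit — the 4:3 canvas into 5828×5828 spans the width: 5828.00 × 4371.00 (×1.8122 from 3216×2412).
The clip scales with it: height 1608.00 × 1.8122 ≈ 2914.00.

2914 px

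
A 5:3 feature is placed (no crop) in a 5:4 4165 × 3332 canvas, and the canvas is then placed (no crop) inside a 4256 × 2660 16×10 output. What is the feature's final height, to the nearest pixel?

1995 px

First fit — 5:3 into 4165×3332 spans the width: 4165.00 × 2499.00.
5:4 in 4256×2660: fills the height, so the intermediate becomes 3325.00 × 2660.00 — a scale of ×0.7983.
The feature scales with it: height 2499.00 × 0.7983 ≈ 1995.00.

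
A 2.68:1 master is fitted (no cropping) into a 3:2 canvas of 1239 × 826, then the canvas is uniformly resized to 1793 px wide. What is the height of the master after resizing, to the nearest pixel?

In the 1239×826 frame the master fills the width: height = 1239 / 2.680 ≈ 462.31 px.
The frame scales by 1793/1239 = 1.4471; 462.31 × 1.4471 ≈ 669.03 px.

669 px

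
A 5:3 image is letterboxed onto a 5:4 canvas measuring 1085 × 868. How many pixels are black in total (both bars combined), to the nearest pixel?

5:3 is wider than 5:4, so it spans the full width.
The image is 1085 × 3/5 ≈ 651.0000 px tall.
868 − 651.0000 = 217.0000 px of bars.
Across the 1085-px span: 217.0000 × 1085 ≈ 235445 px.

235445 pixels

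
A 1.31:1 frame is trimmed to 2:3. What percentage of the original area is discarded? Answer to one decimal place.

49.1%

Going from 1.31:1 to 2:3 means cutting width while keeping height.
(0.667)/(1.310) ≈ 0.509 of the area survives, leaving 49.11% discarded.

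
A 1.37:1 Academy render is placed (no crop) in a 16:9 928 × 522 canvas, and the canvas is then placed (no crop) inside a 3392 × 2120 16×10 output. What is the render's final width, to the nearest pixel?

2614 px

Inside the 928×522 canvas the render is height-limited at 715.14 × 522.00.
The 16:9 canvas is width-limited in 3392×2120, giving 3392.00 × 1908.00; scale factor 3.6552.
Applying the same ×3.6552: 715.14 → 2613.96.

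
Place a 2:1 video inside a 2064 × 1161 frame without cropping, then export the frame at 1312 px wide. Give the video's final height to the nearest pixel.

In the 2064×1161 frame the video fills the width: height = 2064 × 1/2 ≈ 1032.00 px.
Scaling 2064 → 1312 is ×0.6357, so the height becomes 1032.00 × 0.6357 ≈ 656.00 px.

656 px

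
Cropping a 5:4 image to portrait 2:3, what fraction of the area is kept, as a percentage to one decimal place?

Going from 5:4 to portrait 2:3 means cutting width while keeping height.
Fraction kept = (0.667)/(1.250) ≈ 53.33%.

53.3%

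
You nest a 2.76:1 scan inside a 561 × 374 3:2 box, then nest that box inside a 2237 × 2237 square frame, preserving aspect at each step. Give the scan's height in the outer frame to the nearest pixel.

First fit — 2.76:1 into 561×374 spans the width: 561.00 × 203.26.
Second fit — the 3:2 canvas into 2237×2237 spans the width: 2237.00 × 1491.33 (×3.9875 from 561×374).
Applying the same ×3.9875: 203.26 → 810.51.

811 px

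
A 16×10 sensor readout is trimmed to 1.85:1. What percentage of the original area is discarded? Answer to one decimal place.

13.5%

Going from 16×10 to 1.85:1 means cutting height while keeping width.
(1.600)/(1.850) ≈ 0.865 of the area survives, leaving 13.51% discarded.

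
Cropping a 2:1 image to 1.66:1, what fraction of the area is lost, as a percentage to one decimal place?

17.0%

Going from 2:1 to 1.66:1 means cutting width while keeping height.
(1.660)/(2.000) ≈ 0.830 of the area survives, leaving 17.00% discarded.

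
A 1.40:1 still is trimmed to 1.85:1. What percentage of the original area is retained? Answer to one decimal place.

75.7%

The width stays; only height is cut (since 1.85:1 is wider than 1.40:1).
Fraction kept = (1.400)/(1.850) ≈ 75.68%.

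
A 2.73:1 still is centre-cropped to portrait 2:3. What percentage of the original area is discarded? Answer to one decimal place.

75.6%

The height stays; only width is cut (since portrait 2:3 is narrower than 2.73:1).
Area ratio = (0.667)/(2.730) = 24.42%; the remaining 75.58% is cropped out.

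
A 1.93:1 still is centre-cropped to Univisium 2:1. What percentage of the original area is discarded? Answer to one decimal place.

3.5%

The width stays; only height is cut (since Univisium 2:1 is wider than 1.93:1).
(1.930)/(2.000) ≈ 0.965 of the area survives, leaving 3.50% discarded.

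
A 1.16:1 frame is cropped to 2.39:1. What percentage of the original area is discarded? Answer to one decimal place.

51.5%

2.39:1 is wider than 1.16:1, so the crop keeps the full width and trims the height.
Area ratio = (1.160)/(2.390) = 48.54%; the remaining 51.46% is cropped out.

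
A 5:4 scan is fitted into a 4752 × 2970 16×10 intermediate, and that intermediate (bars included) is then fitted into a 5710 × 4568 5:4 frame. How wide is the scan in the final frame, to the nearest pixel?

4461 px

Inside the 4752×2970 canvas the scan is height-limited at 3712.50 × 2970.00.
16×10 in 5710×4568: fills the width, so the intermediate becomes 5710.00 × 3568.75 — a scale of ×1.2016.
Applying the same ×1.2016: 3712.50 → 4460.94.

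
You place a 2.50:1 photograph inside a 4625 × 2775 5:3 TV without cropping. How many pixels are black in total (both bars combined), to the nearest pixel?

2.50:1 is wider than 5:3, so it spans the full width.
The photograph is 4625 / 2.500 ≈ 1850.0000 px tall.
Leftover height: 2775 − 1850.0000 = 925.0000 px.
Across the 4625-px span: 925.0000 × 4625 ≈ 4278125 px.

4278125 pixels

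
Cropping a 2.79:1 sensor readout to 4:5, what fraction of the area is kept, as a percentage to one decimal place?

28.7%

4:5 is narrower than 2.79:1, so the crop keeps the full height and trims the width.
(0.800)/(2.790) ≈ 0.287 of the area survives.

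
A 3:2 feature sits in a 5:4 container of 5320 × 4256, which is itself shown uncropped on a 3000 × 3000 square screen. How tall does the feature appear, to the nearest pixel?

First fit — 3:2 into 5320×4256 spans the width: 5320.00 × 3546.67.
Second fit — the 5:4 canvas into 3000×3000 spans the width: 3000.00 × 2400.00 (×0.5639 from 5320×4256).
The feature scales with it: height 3546.67 × 0.5639 ≈ 2000.00.

2000 px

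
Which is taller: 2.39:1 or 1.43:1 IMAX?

2.39 and 1.43; 2.39 > 1.43. The smaller width-to-height ratio is the taller frame.

1.43:1 IMAX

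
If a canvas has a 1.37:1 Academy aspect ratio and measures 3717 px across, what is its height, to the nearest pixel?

2713 px

Height = 3717 / 1.370 = 2713.14.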